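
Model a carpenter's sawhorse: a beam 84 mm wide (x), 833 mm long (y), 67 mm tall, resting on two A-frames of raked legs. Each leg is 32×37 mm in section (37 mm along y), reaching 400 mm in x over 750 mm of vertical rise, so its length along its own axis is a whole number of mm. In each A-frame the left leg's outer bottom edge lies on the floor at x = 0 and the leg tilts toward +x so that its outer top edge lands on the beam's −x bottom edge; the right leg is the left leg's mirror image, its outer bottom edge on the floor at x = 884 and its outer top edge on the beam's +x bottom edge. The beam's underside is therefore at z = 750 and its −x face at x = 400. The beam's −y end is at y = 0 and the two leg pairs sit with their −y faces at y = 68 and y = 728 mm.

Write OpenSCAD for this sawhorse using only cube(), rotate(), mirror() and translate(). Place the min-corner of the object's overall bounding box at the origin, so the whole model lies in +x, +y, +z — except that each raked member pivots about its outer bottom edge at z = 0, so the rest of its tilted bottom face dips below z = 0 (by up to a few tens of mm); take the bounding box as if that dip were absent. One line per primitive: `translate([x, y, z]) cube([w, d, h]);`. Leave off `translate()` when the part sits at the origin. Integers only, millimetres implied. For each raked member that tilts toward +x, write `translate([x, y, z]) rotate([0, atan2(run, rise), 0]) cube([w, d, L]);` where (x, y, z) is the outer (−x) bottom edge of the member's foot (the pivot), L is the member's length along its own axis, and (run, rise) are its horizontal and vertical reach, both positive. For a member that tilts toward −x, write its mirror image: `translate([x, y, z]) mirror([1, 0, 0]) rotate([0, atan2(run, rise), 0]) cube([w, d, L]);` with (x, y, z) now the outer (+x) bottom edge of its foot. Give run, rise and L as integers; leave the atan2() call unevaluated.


// leg length = √(400² + 750²) = 850
// right-leg outer foot x = 2·400 + 84 = 884
// beam min-corner = (400, 0, 750)
translate([400, 0, 750]) cube([84, 833, 67]);
translate([0, 68, 0]) rotate([0, atan2(400, 750), 0]) cube([32, 37, 850]);
translate([884, 68, 0]) mirror([1, 0, 0]) rotate([0, atan2(400, 750), 0]) cube([32, 37, 850]);
translate([0, 728, 0]) rotate([0, atan2(400, 750), 0]) cube([32, 37, 850]);
translate([884, 728, 0]) mirror([1, 0, 0]) rotate([0, atan2(400, 750), 0]) cube([32, 37, 850]);


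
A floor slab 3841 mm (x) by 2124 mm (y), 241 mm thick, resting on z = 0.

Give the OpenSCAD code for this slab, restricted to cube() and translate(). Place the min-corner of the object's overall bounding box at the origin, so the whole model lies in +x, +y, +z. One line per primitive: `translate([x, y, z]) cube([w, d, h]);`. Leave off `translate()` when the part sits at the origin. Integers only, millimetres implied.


cube([3841, 2124, 241]);


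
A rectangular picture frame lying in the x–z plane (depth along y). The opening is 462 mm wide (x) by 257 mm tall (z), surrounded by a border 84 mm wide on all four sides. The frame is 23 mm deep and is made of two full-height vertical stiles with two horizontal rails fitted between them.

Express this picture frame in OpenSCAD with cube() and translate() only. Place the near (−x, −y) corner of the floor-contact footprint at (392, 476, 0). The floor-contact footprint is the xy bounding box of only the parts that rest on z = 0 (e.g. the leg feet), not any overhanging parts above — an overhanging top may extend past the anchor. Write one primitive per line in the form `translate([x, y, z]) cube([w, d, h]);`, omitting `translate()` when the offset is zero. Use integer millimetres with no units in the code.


translate([392, 476, 0]) cube([84, 23, 425]);
translate([938, 476, 0]) cube([84, 23, 425]);
translate([476, 476, 0]) cube([462, 23, 84]);
translate([476, 476, 341]) cube([462, 23, 84]);


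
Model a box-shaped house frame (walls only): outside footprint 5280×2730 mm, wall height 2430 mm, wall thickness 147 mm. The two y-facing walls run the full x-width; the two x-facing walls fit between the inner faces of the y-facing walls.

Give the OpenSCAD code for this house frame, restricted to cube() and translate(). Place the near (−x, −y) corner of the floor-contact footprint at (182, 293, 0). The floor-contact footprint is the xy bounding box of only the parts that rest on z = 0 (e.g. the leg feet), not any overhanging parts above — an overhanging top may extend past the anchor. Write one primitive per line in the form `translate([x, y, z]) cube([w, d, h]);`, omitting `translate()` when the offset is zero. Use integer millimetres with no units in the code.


translate([182, 293, 0]) cube([5280, 147, 2430]);
translate([182, 2876, 0]) cube([5280, 147, 2430]);
translate([182, 440, 0]) cube([147, 2436, 2430]);
translate([5315, 440, 0]) cube([147, 2436, 2430]);


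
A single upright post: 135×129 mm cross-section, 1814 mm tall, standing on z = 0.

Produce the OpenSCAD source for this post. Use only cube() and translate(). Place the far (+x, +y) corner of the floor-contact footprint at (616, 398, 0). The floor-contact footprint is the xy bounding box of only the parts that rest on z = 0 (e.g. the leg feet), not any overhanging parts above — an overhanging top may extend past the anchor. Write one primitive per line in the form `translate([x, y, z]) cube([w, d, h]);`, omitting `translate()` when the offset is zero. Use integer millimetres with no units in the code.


translate([481, 269, 0]) cube([135, 129, 1814]);


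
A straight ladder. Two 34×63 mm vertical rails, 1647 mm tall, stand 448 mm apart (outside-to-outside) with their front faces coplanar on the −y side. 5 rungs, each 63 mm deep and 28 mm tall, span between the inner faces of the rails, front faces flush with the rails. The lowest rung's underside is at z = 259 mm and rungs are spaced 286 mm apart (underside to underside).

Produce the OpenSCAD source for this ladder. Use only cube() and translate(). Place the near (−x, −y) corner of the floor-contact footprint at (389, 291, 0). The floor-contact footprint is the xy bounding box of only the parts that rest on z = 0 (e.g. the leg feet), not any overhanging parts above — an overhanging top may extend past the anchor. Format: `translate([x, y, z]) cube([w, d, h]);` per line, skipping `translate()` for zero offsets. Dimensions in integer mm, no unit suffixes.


// rung span = 448 - 2*34 = 380
// rung[k] z = 259 + k*286
translate([389, 291, 0]) cube([34, 63, 1647]);
translate([803, 291, 0]) cube([34, 63, 1647]);
translate([423, 291, 259]) cube([380, 63, 28]);
translate([423, 291, 545]) cube([380, 63, 28]);
translate([423, 291, 831]) cube([380, 63, 28]);
translate([423, 291, 1117]) cube([380, 63, 28]);
translate([423, 291, 1403]) cube([380, 63, 28]);


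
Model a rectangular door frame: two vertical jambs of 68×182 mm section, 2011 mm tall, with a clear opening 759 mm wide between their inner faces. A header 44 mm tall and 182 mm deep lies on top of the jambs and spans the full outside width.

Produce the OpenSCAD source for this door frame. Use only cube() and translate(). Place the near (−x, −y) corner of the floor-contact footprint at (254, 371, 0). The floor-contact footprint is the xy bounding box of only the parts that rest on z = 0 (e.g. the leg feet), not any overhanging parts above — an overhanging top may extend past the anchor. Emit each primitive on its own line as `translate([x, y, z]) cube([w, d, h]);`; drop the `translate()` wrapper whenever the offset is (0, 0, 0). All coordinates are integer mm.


translate([254, 371, 0]) cube([68, 182, 2011]);
translate([1081, 371, 0]) cube([68, 182, 2011]);
translate([254, 371, 2011]) cube([895, 182, 44]);


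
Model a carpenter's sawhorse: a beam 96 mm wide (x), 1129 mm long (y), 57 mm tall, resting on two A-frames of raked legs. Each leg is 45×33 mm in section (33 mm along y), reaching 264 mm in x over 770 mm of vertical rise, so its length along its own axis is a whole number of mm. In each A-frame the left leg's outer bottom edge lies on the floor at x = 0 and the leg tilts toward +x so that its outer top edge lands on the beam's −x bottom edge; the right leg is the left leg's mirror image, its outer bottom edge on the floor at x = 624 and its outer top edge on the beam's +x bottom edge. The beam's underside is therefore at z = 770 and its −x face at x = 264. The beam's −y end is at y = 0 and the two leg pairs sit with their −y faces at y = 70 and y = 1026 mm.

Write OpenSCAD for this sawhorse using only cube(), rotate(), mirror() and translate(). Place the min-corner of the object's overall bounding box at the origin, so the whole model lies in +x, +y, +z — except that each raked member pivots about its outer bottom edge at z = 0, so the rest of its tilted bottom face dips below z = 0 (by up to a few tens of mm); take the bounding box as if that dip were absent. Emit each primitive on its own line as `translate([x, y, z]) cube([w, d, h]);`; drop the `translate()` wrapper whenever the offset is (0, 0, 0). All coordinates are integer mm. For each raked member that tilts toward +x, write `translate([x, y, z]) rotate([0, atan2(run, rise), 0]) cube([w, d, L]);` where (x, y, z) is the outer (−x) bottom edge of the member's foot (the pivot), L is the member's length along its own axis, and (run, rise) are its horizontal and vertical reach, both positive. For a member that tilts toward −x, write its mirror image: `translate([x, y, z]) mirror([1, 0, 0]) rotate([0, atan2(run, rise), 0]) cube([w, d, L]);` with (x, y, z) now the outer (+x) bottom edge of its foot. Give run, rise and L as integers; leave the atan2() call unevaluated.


translate([264, 0, 770]) cube([96, 1129, 57]);
translate([0, 70, 0]) rotate([0, atan2(264, 770), 0]) cube([45, 33, 814]);
translate([624, 70, 0]) mirror([1, 0, 0]) rotate([0, atan2(264, 770), 0]) cube([45, 33, 814]);
translate([0, 1026, 0]) rotate([0, atan2(264, 770), 0]) cube([45, 33, 814]);
translate([624, 1026, 0]) mirror([1, 0, 0]) rotate([0, atan2(264, 770), 0]) cube([45, 33, 814]);


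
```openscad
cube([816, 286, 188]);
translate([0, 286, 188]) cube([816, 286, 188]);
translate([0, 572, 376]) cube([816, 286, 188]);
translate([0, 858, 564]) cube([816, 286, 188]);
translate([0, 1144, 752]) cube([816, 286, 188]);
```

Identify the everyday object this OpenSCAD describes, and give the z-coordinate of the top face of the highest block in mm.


A staircase. The total rise is 940 mm.

5 identical blocks, each offset up and back from the previous — a staircase. Each step is 188 mm tall and there are 5 of them, so the total rise is 5 × 188 = 940 mm.


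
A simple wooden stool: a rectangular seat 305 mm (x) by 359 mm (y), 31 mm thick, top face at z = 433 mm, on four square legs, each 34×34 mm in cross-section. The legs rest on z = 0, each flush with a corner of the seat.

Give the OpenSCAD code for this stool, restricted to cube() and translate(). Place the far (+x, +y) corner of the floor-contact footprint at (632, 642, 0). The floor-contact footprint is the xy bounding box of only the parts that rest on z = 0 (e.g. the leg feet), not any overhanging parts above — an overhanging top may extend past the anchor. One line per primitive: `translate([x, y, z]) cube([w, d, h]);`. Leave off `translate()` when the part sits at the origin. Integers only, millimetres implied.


translate([327, 283, 402]) cube([305, 359, 31]);
translate([327, 283, 0]) cube([34, 34, 402]);
translate([598, 283, 0]) cube([34, 34, 402]);
translate([327, 608, 0]) cube([34, 34, 402]);
translate([598, 608, 0]) cube([34, 34, 402]);


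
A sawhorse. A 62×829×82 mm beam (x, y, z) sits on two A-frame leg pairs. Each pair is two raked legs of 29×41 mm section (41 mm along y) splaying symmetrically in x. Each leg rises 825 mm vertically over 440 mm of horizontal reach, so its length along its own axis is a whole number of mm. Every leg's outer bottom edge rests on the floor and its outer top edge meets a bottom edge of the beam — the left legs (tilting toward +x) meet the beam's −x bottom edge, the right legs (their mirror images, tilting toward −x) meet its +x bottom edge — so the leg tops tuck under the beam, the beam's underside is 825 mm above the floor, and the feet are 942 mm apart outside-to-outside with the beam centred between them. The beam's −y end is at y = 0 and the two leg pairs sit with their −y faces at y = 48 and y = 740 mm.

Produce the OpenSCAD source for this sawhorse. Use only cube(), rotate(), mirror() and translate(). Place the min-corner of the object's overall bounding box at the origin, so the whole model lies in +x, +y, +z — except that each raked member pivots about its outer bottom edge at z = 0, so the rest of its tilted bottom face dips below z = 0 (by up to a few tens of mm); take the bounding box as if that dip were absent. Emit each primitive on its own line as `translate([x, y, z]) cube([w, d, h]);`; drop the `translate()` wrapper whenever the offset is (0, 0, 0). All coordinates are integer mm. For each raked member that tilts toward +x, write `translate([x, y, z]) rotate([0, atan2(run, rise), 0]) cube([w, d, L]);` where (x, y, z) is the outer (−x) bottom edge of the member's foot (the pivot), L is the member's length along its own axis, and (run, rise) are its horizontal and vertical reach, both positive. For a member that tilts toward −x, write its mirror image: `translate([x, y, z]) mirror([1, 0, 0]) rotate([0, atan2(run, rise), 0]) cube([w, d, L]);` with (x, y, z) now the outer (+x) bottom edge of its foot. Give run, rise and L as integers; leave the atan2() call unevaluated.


// leg length = √(440² + 825²) = 935
// right-leg outer foot x = 2·440 + 62 = 942
// beam min-corner = (440, 0, 825)
translate([440, 0, 825]) cube([62, 829, 82]);
translate([0, 48, 0]) rotate([0, atan2(440, 825), 0]) cube([29, 41, 935]);
translate([942, 48, 0]) mirror([1, 0, 0]) rotate([0, atan2(440, 825), 0]) cube([29, 41, 935]);
translate([0, 740, 0]) rotate([0, atan2(440, 825), 0]) cube([29, 41, 935]);
translate([942, 740, 0]) mirror([1, 0, 0]) rotate([0, atan2(440, 825), 0]) cube([29, 41, 935]);


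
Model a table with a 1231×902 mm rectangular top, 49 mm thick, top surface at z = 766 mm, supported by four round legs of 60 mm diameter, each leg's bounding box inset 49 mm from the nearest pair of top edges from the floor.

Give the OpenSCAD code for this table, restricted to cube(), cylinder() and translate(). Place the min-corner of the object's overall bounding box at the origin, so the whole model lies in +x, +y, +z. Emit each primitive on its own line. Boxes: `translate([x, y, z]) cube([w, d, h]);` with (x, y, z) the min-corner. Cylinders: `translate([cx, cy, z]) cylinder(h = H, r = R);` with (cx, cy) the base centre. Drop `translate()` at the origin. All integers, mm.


translate([0, 0, 717]) cube([1231, 902, 49]);
translate([79, 79, 0]) cylinder(h = 717, r = 30);
translate([1152, 79, 0]) cylinder(h = 717, r = 30);
translate([79, 823, 0]) cylinder(h = 717, r = 30);
translate([1152, 823, 0]) cylinder(h = 717, r = 30);


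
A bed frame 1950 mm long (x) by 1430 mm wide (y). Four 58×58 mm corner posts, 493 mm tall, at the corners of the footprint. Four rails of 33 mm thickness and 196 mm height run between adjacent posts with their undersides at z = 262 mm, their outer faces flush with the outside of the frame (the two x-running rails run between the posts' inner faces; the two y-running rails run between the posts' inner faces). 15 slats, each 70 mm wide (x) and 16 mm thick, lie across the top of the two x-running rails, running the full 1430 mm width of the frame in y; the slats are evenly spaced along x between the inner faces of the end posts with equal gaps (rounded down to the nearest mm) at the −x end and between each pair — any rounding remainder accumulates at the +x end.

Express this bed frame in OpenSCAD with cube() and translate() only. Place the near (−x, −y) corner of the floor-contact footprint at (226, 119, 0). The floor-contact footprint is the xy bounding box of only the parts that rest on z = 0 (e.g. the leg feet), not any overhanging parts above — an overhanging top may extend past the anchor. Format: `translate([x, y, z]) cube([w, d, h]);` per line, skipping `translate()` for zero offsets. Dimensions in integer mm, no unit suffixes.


translate([226, 119, 0]) cube([58, 58, 493]);
translate([226, 1491, 0]) cube([58, 58, 493]);
translate([2118, 119, 0]) cube([58, 58, 493]);
translate([2118, 1491, 0]) cube([58, 58, 493]);
translate([284, 119, 262]) cube([1834, 33, 196]);
translate([284, 1516, 262]) cube([1834, 33, 196]);
translate([226, 177, 262]) cube([33, 1314, 196]);
translate([2143, 177, 262]) cube([33, 1314, 196]);
translate([333, 119, 458]) cube([70, 1430, 16]);
translate([452, 119, 458]) cube([70, 1430, 16]);
translate([571, 119, 458]) cube([70, 1430, 16]);
translate([690, 119, 458]) cube([70, 1430, 16]);
translate([809, 119, 458]) cube([70, 1430, 16]);
translate([928, 119, 458]) cube([70, 1430, 16]);
translate([1047, 119, 458]) cube([70, 1430, 16]);
translate([1166, 119, 458]) cube([70, 1430, 16]);
translate([1285, 119, 458]) cube([70, 1430, 16]);
translate([1404, 119, 458]) cube([70, 1430, 16]);
translate([1523, 119, 458]) cube([70, 1430, 16]);
translate([1642, 119, 458]) cube([70, 1430, 16]);
translate([1761, 119, 458]) cube([70, 1430, 16]);
translate([1880, 119, 458]) cube([70, 1430, 16]);
translate([1999, 119, 458]) cube([70, 1430, 16]);


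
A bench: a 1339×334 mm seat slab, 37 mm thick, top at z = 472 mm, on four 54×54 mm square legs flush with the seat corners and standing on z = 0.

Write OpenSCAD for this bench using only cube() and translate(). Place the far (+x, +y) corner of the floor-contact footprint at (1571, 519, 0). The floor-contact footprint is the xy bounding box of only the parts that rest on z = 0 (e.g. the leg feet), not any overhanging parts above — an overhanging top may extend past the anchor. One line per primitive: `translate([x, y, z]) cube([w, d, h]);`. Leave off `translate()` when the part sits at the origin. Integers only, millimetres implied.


translate([232, 185, 435]) cube([1339, 334, 37]);
translate([232, 185, 0]) cube([54, 54, 435]);
translate([232, 465, 0]) cube([54, 54, 435]);
translate([1517, 185, 0]) cube([54, 54, 435]);
translate([1517, 465, 0]) cube([54, 54, 435]);


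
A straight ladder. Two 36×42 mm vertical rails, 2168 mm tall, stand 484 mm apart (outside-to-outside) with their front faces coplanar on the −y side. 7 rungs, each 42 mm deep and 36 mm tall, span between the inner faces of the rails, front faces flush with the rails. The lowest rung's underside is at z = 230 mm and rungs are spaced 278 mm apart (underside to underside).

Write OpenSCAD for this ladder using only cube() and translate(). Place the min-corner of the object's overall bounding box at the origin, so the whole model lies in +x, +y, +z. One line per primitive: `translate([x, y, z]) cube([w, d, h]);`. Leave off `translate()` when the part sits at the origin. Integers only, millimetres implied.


cube([36, 42, 2168]);
translate([448, 0, 0]) cube([36, 42, 2168]);
translate([36, 0, 230]) cube([412, 42, 36]);
translate([36, 0, 508]) cube([412, 42, 36]);
translate([36, 0, 786]) cube([412, 42, 36]);
translate([36, 0, 1064]) cube([412, 42, 36]);
translate([36, 0, 1342]) cube([412, 42, 36]);
translate([36, 0, 1620]) cube([412, 42, 36]);
translate([36, 0, 1898]) cube([412, 42, 36]);


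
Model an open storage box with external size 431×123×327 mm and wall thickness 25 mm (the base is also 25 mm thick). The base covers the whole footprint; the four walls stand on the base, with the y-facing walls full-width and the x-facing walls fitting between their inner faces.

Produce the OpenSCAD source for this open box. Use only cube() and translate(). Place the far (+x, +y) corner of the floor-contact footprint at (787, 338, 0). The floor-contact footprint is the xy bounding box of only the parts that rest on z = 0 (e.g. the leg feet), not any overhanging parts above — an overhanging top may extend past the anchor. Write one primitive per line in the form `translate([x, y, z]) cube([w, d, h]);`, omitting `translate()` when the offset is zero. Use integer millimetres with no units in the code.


translate([356, 215, 0]) cube([431, 123, 25]);
translate([356, 215, 25]) cube([431, 25, 302]);
translate([356, 313, 25]) cube([431, 25, 302]);
translate([356, 240, 25]) cube([25, 73, 302]);
translate([762, 240, 25]) cube([25, 73, 302]);


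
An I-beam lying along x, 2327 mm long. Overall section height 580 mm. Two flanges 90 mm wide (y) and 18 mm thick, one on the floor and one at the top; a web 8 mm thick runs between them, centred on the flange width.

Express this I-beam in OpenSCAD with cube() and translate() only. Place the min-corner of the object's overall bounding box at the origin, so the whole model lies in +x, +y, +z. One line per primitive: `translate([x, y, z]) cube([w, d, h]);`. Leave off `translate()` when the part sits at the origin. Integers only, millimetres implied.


cube([2327, 90, 18]);
translate([0, 41, 18]) cube([2327, 8, 544]);
translate([0, 0, 562]) cube([2327, 90, 18]);


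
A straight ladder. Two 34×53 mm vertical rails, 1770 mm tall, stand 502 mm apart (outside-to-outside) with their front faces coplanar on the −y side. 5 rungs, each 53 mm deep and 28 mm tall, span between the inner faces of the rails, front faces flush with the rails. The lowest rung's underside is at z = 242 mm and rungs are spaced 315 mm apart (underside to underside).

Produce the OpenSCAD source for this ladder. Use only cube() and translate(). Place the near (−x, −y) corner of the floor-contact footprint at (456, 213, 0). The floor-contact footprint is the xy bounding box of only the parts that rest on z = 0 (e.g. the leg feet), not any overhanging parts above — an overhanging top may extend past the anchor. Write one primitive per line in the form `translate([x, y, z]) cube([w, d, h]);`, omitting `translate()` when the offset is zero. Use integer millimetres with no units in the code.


translate([456, 213, 0]) cube([34, 53, 1770]);
translate([924, 213, 0]) cube([34, 53, 1770]);
translate([490, 213, 242]) cube([434, 53, 28]);
translate([490, 213, 557]) cube([434, 53, 28]);
translate([490, 213, 872]) cube([434, 53, 28]);
translate([490, 213, 1187]) cube([434, 53, 28]);
translate([490, 213, 1502]) cube([434, 53, 28]);


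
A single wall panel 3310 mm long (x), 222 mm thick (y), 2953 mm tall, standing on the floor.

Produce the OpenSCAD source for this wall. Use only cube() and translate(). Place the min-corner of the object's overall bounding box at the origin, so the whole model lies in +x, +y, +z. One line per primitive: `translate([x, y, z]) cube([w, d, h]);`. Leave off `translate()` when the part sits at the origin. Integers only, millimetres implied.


cube([3310, 222, 2953]);


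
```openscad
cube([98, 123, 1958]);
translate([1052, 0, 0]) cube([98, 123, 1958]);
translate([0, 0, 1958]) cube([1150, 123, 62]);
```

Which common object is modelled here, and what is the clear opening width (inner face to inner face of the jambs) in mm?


A door frame. The clear opening width is 954 mm.

Two 1958 mm tall posts with a header on top — a door frame. The left jamb is 98 mm wide at x = 0; the right jamb starts at x = 1052. The clear opening is 1052 − 98 = 954 mm.


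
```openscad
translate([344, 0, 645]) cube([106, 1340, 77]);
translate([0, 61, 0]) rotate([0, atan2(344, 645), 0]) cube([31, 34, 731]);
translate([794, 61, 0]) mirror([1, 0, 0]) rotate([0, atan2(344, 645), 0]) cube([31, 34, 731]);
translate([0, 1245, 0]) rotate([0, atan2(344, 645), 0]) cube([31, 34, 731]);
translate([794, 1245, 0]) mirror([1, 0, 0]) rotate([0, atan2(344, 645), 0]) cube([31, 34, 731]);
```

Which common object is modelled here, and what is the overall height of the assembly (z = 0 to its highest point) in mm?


A sawhorse. The overall height is 722 mm.

A beam across two mirrored pairs of raked legs — a sawhorse. The beam's underside is at z = 645 (matching the legs' vertical rise in atan2(344, 645)) and the beam is 77 mm tall, so its top is at 645 + 77 = 722 mm. The raked legs top out at the beam's underside, so that is the highest point.


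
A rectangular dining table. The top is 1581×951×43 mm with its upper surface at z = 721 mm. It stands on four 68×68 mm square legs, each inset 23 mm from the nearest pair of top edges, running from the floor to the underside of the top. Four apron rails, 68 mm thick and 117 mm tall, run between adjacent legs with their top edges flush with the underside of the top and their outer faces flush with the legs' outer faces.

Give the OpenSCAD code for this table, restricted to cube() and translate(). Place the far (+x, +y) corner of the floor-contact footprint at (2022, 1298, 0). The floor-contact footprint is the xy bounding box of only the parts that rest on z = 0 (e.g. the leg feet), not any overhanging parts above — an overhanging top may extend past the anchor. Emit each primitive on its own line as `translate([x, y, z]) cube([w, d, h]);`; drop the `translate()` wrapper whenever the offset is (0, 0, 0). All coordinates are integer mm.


translate([464, 370, 678]) cube([1581, 951, 43]);
translate([487, 393, 0]) cube([68, 68, 678]);
translate([1954, 393, 0]) cube([68, 68, 678]);
translate([487, 1230, 0]) cube([68, 68, 678]);
translate([1954, 1230, 0]) cube([68, 68, 678]);
translate([555, 393, 561]) cube([1399, 68, 117]);
translate([555, 1230, 561]) cube([1399, 68, 117]);
translate([487, 461, 561]) cube([68, 769, 117]);
translate([1954, 461, 561]) cube([68, 769, 117]);


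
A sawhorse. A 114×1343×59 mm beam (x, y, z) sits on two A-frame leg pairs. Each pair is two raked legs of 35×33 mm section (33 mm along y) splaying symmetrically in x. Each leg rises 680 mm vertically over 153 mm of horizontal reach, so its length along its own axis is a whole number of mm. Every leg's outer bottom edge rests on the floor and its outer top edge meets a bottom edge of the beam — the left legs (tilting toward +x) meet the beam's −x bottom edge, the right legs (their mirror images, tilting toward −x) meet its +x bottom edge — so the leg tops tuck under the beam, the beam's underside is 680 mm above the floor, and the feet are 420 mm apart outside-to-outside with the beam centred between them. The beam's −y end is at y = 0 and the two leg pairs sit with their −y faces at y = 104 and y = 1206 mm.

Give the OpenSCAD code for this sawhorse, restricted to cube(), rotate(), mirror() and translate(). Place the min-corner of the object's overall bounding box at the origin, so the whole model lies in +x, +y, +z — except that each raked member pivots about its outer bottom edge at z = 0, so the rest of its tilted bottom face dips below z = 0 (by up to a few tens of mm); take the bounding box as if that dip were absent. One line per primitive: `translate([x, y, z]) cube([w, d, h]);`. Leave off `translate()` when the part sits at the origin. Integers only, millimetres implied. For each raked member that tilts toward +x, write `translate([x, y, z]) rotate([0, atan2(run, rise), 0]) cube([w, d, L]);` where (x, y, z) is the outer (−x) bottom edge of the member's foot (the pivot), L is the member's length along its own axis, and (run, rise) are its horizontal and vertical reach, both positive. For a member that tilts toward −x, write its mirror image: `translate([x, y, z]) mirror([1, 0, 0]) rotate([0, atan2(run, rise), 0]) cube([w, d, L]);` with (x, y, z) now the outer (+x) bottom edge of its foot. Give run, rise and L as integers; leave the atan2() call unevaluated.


// leg length = √(153² + 680²) = 697
// right-leg outer foot x = 2·153 + 114 = 420
// beam min-corner = (153, 0, 680)
translate([153, 0, 680]) cube([114, 1343, 59]);
translate([0, 104, 0]) rotate([0, atan2(153, 680), 0]) cube([35, 33, 697]);
translate([420, 104, 0]) mirror([1, 0, 0]) rotate([0, atan2(153, 680), 0]) cube([35, 33, 697]);
translate([0, 1206, 0]) rotate([0, atan2(153, 680), 0]) cube([35, 33, 697]);
translate([420, 1206, 0]) mirror([1, 0, 0]) rotate([0, atan2(153, 680), 0]) cube([35, 33, 697]);


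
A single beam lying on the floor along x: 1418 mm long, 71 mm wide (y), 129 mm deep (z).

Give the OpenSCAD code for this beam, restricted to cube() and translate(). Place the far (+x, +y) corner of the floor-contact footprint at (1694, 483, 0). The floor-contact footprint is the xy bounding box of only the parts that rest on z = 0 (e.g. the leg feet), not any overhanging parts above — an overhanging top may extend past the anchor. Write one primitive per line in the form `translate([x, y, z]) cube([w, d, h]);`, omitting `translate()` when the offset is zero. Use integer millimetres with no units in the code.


translate([276, 412, 0]) cube([1418, 71, 129]);


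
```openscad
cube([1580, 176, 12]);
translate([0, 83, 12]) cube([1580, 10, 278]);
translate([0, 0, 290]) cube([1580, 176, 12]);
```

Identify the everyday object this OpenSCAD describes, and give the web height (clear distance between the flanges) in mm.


An I-beam. The web height is 278 mm.

Two wide flanges with a thin centred web — an I-beam. Overall 302 mm minus two 12 mm flanges gives a web of 302 − 2·12 = 278 mm.


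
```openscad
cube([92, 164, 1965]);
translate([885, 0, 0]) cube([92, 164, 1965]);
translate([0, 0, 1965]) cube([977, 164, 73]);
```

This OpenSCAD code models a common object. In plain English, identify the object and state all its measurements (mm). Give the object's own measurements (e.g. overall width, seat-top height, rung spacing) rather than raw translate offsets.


A door frame. The clear opening is 793 mm wide and 1965 mm high. Two 92 mm wide jambs, 164 mm deep, stand either side of the opening from the floor to the top of the opening. A 73 mm thick head sits across the top of both jambs, spanning the full outside width of the frame.


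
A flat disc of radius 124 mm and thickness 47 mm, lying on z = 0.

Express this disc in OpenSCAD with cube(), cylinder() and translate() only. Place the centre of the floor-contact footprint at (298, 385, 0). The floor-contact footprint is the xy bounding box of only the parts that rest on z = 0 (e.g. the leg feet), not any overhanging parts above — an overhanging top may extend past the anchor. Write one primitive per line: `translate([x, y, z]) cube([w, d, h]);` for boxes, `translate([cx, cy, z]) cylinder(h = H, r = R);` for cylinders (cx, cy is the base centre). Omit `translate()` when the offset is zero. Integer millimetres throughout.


translate([298, 385, 0]) cylinder(h = 47, r = 124);


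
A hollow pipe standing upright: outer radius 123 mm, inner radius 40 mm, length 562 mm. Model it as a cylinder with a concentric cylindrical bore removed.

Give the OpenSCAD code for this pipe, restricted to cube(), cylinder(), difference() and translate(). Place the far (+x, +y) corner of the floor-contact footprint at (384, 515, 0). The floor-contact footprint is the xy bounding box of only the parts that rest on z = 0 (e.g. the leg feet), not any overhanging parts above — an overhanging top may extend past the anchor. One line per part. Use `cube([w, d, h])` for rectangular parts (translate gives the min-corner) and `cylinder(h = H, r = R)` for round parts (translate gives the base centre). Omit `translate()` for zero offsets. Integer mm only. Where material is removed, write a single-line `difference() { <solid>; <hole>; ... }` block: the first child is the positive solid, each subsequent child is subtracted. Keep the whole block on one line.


difference() { translate([261, 392, 0]) cylinder(h = 562, r = 123); translate([261, 392, 0]) cylinder(h = 562, r = 40); }


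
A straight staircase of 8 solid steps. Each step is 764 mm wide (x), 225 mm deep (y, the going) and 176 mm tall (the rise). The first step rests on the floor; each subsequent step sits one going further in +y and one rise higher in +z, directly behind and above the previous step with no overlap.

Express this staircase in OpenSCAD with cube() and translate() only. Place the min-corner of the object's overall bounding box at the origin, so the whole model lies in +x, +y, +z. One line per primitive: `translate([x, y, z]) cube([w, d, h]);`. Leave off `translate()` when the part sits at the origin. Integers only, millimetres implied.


cube([764, 225, 176]);
translate([0, 225, 176]) cube([764, 225, 176]);
translate([0, 450, 352]) cube([764, 225, 176]);
translate([0, 675, 528]) cube([764, 225, 176]);
translate([0, 900, 704]) cube([764, 225, 176]);
translate([0, 1125, 880]) cube([764, 225, 176]);
translate([0, 1350, 1056]) cube([764, 225, 176]);
translate([0, 1575, 1232]) cube([764, 225, 176]);


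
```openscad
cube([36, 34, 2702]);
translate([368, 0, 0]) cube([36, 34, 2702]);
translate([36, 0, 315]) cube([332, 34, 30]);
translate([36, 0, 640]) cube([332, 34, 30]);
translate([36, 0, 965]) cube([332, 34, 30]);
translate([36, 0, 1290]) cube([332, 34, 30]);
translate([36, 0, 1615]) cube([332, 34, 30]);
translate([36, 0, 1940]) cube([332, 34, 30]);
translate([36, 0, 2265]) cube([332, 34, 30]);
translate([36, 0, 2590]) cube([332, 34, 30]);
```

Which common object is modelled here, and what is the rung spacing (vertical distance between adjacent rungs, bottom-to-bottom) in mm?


A ladder. The rung spacing is 325 mm.

Two tall 36×34 posts with 8 short bars between them — a ladder. Adjacent rungs sit at z = 315 and z = 640, so the spacing is 640 − 315 = 325 mm.


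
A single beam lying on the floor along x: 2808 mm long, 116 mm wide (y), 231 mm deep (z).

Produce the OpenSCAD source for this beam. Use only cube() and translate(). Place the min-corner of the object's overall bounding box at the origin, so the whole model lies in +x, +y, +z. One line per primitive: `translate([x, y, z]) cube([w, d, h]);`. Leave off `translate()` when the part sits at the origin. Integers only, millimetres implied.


cube([2808, 116, 231]);


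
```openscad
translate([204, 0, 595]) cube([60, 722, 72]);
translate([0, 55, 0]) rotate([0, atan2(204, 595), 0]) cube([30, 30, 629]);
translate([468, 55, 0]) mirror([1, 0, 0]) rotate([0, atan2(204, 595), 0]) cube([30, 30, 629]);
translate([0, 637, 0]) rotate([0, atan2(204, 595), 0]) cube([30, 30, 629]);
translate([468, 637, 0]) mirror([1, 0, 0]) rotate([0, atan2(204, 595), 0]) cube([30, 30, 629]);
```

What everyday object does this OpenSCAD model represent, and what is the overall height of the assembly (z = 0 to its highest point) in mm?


A sawhorse. The overall height is 667 mm.

A beam across two mirrored pairs of raked legs — a sawhorse. The beam's underside is at z = 595 (matching the legs' vertical rise in atan2(204, 595)) and the beam is 72 mm tall, so its top is at 595 + 72 = 667 mm. The raked legs top out at the beam's underside, so that is the highest point.


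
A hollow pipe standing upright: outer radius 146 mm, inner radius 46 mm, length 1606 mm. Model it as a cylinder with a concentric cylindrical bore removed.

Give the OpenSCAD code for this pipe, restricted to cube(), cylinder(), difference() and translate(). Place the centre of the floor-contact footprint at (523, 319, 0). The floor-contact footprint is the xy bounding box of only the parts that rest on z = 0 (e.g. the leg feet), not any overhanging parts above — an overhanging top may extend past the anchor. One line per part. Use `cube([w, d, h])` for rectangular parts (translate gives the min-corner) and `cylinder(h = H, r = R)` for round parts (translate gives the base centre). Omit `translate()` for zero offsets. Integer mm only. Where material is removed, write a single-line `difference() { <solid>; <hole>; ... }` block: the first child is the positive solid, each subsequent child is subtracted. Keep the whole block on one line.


difference() { translate([523, 319, 0]) cylinder(h = 1606, r = 146); translate([523, 319, 0]) cylinder(h = 1606, r = 46); }


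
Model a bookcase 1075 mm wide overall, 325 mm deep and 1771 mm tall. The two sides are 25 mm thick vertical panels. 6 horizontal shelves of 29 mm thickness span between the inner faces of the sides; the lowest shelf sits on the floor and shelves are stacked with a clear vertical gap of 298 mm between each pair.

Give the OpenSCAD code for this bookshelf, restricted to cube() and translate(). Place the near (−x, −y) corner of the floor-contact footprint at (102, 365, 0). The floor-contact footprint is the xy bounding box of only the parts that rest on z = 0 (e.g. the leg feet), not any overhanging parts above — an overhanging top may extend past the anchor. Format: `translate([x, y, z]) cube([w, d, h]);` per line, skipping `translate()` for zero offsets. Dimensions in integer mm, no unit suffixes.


translate([102, 365, 0]) cube([25, 325, 1771]);
translate([1152, 365, 0]) cube([25, 325, 1771]);
translate([127, 365, 0]) cube([1025, 325, 29]);
translate([127, 365, 327]) cube([1025, 325, 29]);
translate([127, 365, 654]) cube([1025, 325, 29]);
translate([127, 365, 981]) cube([1025, 325, 29]);
translate([127, 365, 1308]) cube([1025, 325, 29]);
translate([127, 365, 1635]) cube([1025, 325, 29]);


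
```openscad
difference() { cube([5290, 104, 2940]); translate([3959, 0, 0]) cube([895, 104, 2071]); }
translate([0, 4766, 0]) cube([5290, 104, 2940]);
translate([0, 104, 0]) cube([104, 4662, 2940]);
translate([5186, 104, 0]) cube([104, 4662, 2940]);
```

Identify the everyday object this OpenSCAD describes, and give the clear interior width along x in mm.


A single room. The interior width is 5082 mm.

Four walls enclosing a rectangle with a door in the front wall — a room. Outside width 5290 minus two 104 mm walls gives 5082 mm.


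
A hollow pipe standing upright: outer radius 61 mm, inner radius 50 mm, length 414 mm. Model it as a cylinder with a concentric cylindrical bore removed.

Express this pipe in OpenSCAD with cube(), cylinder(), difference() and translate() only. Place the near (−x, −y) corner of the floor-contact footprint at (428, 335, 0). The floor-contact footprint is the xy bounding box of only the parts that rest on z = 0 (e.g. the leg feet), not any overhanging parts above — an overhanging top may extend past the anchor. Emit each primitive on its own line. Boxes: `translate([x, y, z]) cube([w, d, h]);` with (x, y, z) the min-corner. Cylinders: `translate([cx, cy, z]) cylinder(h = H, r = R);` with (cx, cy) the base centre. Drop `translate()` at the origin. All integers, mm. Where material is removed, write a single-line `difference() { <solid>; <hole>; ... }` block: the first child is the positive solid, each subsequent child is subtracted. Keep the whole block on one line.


difference() { translate([489, 396, 0]) cylinder(h = 414, r = 61); translate([489, 396, 0]) cylinder(h = 414, r = 50); }


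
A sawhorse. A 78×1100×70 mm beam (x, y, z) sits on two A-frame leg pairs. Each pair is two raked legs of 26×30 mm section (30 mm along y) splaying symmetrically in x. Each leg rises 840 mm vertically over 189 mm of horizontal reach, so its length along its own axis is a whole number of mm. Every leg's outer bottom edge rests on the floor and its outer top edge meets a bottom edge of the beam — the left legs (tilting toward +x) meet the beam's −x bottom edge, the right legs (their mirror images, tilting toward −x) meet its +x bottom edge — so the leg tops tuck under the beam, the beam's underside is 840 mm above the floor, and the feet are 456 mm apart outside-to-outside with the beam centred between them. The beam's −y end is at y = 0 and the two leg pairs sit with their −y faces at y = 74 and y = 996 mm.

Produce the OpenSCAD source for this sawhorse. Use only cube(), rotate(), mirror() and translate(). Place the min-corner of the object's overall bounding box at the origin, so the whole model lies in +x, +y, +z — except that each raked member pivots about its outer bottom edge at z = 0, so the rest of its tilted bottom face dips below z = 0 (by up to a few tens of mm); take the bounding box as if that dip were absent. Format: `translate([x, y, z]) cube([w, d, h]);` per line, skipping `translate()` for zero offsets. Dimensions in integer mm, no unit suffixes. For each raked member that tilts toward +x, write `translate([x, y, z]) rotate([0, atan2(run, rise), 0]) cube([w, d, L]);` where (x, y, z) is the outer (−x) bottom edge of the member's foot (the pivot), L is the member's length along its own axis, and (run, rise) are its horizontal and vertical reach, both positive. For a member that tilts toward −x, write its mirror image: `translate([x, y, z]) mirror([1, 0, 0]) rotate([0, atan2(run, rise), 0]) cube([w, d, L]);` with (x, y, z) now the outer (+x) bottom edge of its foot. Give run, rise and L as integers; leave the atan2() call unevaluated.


// leg length = √(189² + 840²) = 861
// right-leg outer foot x = 2·189 + 78 = 456
// beam min-corner = (189, 0, 840)
translate([189, 0, 840]) cube([78, 1100, 70]);
translate([0, 74, 0]) rotate([0, atan2(189, 840), 0]) cube([26, 30, 861]);
translate([456, 74, 0]) mirror([1, 0, 0]) rotate([0, atan2(189, 840), 0]) cube([26, 30, 861]);
translate([0, 996, 0]) rotate([0, atan2(189, 840), 0]) cube([26, 30, 861]);
translate([456, 996, 0]) mirror([1, 0, 0]) rotate([0, atan2(189, 840), 0]) cube([26, 30, 861]);
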